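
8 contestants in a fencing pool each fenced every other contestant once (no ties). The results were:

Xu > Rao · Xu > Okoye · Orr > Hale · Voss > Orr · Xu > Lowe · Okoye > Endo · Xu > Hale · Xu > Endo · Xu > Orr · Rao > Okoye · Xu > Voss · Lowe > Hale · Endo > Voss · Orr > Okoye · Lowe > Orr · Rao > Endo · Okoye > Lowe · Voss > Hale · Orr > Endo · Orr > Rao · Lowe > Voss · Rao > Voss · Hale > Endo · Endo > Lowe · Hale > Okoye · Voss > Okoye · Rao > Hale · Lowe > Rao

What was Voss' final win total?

Voss' results: beat Orr, Okoye, Hale; lost to Endo, Rao, Xu, Lowe.
That is 3 wins.

3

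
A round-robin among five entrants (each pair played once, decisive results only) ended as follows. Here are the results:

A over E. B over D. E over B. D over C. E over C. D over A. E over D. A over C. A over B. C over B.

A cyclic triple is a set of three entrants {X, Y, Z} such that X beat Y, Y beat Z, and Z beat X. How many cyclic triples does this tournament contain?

Win totals: A 3, B 1, C 1, D 2, E 3.
An entrant with w wins dominates both others in C(w,2) triples; summing gives 3 + 0 + 0 + 1 + 3 = 7 transitive triples.
Total triples C(5,3) = 10, so cyclic triples = 10 − 7 = 3.

3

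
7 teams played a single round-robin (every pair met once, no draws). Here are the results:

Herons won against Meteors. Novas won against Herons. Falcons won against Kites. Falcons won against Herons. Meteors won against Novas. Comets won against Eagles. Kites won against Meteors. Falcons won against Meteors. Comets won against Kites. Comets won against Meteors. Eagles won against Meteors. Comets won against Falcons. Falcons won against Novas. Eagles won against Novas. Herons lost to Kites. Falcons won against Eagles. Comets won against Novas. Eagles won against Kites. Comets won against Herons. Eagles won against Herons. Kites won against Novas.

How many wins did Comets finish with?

Comets' results: beat Eagles, Falcons, Meteors, Novas, Kites, Herons; lost to no one.
That is 6 wins.

6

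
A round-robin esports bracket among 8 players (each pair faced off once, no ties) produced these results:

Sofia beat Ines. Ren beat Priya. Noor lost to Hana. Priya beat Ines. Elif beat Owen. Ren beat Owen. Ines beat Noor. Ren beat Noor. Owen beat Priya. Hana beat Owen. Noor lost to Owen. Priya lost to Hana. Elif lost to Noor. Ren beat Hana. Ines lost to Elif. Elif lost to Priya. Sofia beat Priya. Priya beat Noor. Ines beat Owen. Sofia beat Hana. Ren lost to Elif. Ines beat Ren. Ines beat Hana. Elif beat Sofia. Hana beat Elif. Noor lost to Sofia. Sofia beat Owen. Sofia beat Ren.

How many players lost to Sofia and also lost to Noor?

Sofia beat: Hana, Priya, Owen, Noor, Ines, Ren.
Noor beat: Elif.
No one was beaten by both.

0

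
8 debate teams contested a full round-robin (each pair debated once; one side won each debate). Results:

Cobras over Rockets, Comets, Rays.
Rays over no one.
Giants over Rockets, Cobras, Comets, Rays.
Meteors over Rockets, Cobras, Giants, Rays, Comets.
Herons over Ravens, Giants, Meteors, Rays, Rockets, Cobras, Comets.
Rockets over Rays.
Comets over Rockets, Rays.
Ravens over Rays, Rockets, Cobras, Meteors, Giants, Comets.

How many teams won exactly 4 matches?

Win totals: Meteors 5, Rays 0, Comets 2, Herons 7, Ravens 6, Rockets 1, Cobras 3, Giants 4.
Exactly 4: Giants — 1 team.

1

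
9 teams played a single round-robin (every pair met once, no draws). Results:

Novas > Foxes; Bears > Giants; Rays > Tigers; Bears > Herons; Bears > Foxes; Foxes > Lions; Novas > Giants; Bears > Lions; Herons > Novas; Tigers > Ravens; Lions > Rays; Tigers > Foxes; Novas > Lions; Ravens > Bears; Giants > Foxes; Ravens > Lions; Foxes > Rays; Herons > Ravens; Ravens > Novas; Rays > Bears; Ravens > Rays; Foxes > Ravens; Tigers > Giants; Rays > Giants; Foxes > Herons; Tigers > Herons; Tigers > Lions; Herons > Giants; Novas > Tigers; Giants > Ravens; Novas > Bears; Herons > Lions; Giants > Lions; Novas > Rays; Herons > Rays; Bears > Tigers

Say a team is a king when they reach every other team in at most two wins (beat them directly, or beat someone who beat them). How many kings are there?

Novas reaches everyone (king).
Ravens reaches everyone (king).
Herons reaches everyone (king).
Tigers reaches everyone (king).
Bears reaches everyone (king).
Foxes reaches everyone (king).
Lions cannot reach Novas, Ravens, Herons, Foxes in two steps.
Giants cannot reach Tigers in two steps.
Rays cannot reach Novas in two steps.
Kings: Novas, Ravens, Herons, Tigers, Bears, Foxes — 6.

6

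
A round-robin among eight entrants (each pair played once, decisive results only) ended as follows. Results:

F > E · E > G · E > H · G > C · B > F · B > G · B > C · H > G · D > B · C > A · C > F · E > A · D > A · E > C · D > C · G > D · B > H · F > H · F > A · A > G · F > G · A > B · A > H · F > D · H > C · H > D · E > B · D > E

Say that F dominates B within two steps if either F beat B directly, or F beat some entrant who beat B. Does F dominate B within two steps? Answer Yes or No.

Yes

F did not beat B directly.
F beat A, D, E, G, H. Of those, A beat B.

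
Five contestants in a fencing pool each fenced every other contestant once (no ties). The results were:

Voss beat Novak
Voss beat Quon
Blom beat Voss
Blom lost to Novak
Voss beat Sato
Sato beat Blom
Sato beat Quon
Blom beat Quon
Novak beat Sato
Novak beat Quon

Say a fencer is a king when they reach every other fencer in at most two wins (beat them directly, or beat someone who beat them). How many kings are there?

Voss reaches everyone (king).
Quon cannot reach Voss, Novak, Sato, Blom in two steps.
Novak reaches everyone (king).
Sato cannot reach Novak in two steps.
Blom reaches everyone (king).
Kings: Voss, Novak, Blom — 3.

3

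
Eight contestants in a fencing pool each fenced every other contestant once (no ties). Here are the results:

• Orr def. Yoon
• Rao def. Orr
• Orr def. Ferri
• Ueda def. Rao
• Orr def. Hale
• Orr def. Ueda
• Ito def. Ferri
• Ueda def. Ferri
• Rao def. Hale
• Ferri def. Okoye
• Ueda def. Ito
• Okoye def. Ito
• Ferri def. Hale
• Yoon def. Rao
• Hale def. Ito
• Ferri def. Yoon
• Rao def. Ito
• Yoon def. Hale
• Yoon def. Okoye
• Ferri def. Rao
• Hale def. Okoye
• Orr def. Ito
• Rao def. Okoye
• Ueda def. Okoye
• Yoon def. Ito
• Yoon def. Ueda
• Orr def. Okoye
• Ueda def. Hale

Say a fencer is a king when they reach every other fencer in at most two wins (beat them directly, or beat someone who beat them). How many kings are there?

Orr reaches everyone (king).
Ito cannot reach Orr, Ueda in two steps.
Ueda reaches everyone (king).
Yoon reaches everyone (king).
Hale cannot reach Orr, Ueda, Yoon, Rao in two steps.
Ferri reaches everyone (king).
Rao reaches everyone (king).
Okoye cannot reach Orr, Ueda, Yoon, Hale, Rao in two steps.
Kings: Orr, Ueda, Yoon, Ferri, Rao — 5.

5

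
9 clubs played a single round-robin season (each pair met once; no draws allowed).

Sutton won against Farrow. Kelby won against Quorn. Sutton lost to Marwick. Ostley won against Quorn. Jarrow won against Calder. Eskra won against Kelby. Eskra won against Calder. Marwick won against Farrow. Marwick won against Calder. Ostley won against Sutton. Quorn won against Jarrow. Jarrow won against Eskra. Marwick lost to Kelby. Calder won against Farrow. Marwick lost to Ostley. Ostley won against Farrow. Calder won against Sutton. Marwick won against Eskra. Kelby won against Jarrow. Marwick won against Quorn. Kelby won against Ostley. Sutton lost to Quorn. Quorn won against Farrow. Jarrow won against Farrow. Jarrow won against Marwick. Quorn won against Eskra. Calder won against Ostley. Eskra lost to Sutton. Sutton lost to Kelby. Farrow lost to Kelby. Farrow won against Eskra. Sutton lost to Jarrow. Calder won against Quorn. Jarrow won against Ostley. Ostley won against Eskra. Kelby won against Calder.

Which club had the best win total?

Kelby

Win totals: Ostley 5, Jarrow 6, Farrow 1, Quorn 4, Eskra 2, Kelby 7, Calder 4, Sutton 2, Marwick 5.
Kelby leads with 7 wins (next highest: 6).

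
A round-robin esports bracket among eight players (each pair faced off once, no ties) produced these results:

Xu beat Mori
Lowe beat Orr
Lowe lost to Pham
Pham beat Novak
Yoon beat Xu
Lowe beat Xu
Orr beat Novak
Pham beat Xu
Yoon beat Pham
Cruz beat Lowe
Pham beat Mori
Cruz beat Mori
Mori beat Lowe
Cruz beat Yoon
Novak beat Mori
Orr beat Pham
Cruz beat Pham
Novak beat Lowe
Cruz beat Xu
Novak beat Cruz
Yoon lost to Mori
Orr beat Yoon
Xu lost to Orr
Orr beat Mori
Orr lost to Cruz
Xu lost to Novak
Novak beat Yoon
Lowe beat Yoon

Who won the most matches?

Win totals: Xu 1, Mori 2, Pham 4, Orr 5, Yoon 2, Lowe 3, Cruz 6, Novak 5.
Cruz leads with 6 wins (next highest: 5).

Cruz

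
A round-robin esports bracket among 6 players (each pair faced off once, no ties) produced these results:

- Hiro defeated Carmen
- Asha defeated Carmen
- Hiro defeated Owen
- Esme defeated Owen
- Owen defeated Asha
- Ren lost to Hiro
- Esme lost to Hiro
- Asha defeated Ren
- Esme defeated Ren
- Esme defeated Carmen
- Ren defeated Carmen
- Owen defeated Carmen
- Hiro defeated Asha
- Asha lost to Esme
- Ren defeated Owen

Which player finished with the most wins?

Hiro

Win totals: Ren 2, Asha 2, Esme 4, Hiro 5, Carmen 0, Owen 2.
Hiro leads with 5 wins (next highest: 4).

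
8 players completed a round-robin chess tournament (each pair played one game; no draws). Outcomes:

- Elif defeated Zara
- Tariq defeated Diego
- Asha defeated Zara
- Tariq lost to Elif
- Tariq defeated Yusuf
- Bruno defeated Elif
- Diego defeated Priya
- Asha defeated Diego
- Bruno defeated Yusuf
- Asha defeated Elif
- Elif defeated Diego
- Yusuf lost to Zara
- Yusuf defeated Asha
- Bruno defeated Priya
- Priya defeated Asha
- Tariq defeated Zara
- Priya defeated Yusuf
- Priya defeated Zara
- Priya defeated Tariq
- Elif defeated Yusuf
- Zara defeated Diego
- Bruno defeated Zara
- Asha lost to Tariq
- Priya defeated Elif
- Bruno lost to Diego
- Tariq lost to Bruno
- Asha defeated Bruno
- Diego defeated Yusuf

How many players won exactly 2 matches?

1

Win totals: Priya 5, Yusuf 1, Zara 2, Bruno 5, Diego 3, Elif 4, Tariq 4, Asha 4.
Exactly 2: Zara — 1 player.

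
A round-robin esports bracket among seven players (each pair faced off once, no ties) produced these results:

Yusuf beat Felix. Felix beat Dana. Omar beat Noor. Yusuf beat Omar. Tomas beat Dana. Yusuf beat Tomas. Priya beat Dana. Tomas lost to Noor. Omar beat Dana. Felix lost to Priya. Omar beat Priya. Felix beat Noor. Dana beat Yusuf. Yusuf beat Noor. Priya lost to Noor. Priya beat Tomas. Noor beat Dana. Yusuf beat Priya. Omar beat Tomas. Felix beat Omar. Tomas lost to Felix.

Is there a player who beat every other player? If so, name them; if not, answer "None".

None

Highest win total is Yusuf with 5 (out of 6 possible).
Yusuf lost to Dana, so no player went undefeated.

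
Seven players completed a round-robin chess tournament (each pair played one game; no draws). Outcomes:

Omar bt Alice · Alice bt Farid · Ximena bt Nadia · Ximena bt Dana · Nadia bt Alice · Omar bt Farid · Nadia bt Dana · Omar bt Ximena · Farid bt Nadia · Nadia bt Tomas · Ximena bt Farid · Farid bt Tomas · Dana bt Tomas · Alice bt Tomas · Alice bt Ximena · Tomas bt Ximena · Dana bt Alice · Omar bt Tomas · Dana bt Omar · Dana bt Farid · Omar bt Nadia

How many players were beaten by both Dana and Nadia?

Dana beat: Omar, Alice, Farid, Tomas.
Nadia beat: Alice, Tomas, Dana.
Both beat: Alice, Tomas — 2.

2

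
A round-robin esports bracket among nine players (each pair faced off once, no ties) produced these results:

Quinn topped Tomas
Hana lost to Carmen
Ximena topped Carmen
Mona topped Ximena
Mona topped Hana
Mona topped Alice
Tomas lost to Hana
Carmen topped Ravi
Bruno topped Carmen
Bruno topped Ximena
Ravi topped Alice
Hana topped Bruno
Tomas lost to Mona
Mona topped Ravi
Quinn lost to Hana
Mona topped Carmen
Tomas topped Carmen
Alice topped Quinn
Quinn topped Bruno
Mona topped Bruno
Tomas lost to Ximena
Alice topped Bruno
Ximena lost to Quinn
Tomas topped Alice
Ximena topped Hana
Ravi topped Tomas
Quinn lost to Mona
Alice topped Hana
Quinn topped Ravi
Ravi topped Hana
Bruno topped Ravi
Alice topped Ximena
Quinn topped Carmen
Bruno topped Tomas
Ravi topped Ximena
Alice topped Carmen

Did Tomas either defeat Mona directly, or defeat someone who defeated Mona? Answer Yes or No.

No

Tomas did not beat Mona directly.
Tomas beat Carmen, Alice, but each of them lost to Mona. No two-step path.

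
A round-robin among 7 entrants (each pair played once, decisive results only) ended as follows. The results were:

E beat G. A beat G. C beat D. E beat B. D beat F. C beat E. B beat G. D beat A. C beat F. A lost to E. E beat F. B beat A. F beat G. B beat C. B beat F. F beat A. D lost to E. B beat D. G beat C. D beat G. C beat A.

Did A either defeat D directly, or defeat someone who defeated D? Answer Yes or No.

A did not beat D directly.
A beat G, but each of them lost to D. No two-step path.

No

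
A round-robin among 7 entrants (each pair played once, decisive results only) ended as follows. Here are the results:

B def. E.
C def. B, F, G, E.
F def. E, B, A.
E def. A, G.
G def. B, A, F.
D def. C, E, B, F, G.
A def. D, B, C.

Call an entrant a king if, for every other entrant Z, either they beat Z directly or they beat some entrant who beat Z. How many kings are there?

A reaches everyone (king).
B cannot reach C, D, F in two steps.
C cannot reach D in two steps.
D reaches everyone (king).
E reaches everyone (king).
F reaches everyone (king).
G reaches everyone (king).
Kings: A, D, E, F, G — 5.

5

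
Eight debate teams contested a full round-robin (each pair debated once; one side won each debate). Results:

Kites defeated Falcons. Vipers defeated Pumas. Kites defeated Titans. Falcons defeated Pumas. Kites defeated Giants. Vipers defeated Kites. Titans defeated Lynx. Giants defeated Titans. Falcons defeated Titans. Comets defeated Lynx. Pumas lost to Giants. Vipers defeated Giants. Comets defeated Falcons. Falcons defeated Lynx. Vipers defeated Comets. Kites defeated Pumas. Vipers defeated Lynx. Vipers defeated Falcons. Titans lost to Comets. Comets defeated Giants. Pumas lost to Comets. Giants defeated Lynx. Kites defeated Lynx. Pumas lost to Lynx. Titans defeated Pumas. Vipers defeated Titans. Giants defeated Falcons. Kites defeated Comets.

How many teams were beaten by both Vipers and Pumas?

Vipers beat: Lynx, Giants, Pumas, Titans, Kites, Comets, Falcons.
Pumas beat: no one.
No one was beaten by both.

0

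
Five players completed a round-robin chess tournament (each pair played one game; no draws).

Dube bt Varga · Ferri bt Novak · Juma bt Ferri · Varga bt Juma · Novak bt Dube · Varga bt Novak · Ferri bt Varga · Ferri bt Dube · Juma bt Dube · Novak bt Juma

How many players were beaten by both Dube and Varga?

Dube beat: Varga.
Varga beat: Juma, Novak.
No one was beaten by both.

0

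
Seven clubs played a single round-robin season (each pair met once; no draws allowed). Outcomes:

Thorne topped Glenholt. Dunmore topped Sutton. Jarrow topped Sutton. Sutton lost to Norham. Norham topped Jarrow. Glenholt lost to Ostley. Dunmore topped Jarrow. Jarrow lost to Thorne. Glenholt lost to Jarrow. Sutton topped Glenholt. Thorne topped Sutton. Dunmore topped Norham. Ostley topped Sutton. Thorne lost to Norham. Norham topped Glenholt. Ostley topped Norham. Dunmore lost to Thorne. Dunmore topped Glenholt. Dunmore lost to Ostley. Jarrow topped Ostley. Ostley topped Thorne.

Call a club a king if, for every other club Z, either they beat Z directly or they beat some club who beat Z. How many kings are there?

Sutton cannot reach Thorne, Jarrow, Norham, Ostley, Dunmore in two steps.
Thorne reaches everyone (king).
Jarrow reaches everyone (king).
Norham reaches everyone (king).
Ostley reaches everyone (king).
Dunmore reaches everyone (king).
Glenholt cannot reach Sutton, Thorne, Jarrow, Norham, Ostley, Dunmore in two steps.
Kings: Thorne, Jarrow, Norham, Ostley, Dunmore — 5.

5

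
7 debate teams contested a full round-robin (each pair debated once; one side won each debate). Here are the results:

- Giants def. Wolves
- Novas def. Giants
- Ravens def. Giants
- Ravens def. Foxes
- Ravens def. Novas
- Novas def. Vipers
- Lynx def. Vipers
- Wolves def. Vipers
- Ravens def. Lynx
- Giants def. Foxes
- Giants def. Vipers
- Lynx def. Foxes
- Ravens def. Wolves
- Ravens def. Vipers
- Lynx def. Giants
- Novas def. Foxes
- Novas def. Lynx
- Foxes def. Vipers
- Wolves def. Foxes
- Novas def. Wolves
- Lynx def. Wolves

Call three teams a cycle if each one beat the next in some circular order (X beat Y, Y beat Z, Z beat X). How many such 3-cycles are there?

Win totals: Novas 5, Ravens 6, Lynx 4, Giants 3, Wolves 2, Vipers 0, Foxes 1.
A team with w wins dominates both others in C(w,2) triples; summing gives 10 + 15 + 6 + 3 + 1 + 0 + 0 = 35 transitive triples.
Total triples C(7,3) = 35, so cyclic triples = 35 − 35 = 0.

0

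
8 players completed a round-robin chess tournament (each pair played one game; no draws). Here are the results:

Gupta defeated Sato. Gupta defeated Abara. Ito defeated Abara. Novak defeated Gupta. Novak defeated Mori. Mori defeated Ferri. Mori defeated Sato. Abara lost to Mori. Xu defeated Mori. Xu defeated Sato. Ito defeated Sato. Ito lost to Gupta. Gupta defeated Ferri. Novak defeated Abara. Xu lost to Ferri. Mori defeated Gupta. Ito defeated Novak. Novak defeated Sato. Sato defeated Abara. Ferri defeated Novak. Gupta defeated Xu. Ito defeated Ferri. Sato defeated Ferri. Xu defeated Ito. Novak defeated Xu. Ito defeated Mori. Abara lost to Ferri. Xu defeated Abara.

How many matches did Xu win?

4

Xu's results: beat Sato, Ito, Abara, Mori; lost to Gupta, Ferri, Novak.
That is 4 wins.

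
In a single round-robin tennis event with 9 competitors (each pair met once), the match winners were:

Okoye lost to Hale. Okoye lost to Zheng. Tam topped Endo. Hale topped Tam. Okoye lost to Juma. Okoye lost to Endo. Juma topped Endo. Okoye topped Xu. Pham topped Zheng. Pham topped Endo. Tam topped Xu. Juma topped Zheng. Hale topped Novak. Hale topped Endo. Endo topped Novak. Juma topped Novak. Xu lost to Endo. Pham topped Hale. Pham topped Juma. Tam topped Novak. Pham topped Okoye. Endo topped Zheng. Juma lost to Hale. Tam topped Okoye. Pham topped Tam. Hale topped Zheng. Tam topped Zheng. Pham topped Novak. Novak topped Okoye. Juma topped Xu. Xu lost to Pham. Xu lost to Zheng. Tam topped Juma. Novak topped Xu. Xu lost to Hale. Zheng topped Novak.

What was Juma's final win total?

Juma's results: beat Endo, Xu, Zheng, Okoye, Novak; lost to Tam, Hale, Pham.
That is 5 wins.

5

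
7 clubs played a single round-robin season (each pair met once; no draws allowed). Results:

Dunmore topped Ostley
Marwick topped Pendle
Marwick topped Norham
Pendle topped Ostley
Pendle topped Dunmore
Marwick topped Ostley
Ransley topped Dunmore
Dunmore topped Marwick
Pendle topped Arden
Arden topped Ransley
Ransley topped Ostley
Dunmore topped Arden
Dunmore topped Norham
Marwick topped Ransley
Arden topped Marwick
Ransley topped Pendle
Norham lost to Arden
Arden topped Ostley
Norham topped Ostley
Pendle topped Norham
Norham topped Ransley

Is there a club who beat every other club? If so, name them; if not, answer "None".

Highest win total is Pendle with 4 (out of 6 possible).
Pendle lost to Marwick, Ransley, so no club went undefeated.

None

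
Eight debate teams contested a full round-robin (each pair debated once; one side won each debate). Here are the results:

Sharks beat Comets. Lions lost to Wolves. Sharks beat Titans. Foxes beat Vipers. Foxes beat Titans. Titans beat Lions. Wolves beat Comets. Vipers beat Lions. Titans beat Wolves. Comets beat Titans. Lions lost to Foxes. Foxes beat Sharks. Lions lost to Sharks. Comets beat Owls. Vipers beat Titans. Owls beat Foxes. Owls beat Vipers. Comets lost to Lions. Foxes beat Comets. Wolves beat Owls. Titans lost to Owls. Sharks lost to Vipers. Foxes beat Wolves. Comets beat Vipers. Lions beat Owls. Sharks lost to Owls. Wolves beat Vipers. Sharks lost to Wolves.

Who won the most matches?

Win totals: Comets 3, Sharks 3, Foxes 6, Wolves 5, Titans 2, Vipers 3, Owls 4, Lions 2.
Foxes leads with 6 wins (next highest: 5).

Foxes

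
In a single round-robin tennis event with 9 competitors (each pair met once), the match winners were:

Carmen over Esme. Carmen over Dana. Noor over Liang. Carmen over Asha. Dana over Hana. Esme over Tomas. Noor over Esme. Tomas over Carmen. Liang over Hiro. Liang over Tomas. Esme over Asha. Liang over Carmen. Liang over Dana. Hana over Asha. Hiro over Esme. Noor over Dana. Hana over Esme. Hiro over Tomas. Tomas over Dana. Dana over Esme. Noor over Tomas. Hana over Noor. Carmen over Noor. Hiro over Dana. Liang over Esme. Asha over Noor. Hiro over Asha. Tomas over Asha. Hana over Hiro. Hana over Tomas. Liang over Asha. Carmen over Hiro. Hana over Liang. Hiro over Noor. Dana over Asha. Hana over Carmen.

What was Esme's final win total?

Esme's results: beat Asha, Tomas; lost to Noor, Liang, Carmen, Hana, Dana, Hiro.
That is 2 wins.

2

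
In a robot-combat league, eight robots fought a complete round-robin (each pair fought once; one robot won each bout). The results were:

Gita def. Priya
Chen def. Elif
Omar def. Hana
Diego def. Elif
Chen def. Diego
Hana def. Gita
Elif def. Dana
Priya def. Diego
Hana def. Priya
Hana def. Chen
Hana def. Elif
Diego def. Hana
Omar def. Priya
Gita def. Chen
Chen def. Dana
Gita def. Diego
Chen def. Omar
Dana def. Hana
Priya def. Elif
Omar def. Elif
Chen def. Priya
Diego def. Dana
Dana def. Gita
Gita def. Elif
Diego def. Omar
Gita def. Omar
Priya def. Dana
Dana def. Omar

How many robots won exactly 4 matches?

2

Win totals: Hana 4, Elif 1, Gita 5, Omar 3, Chen 5, Priya 3, Dana 3, Diego 4.
Exactly 4: Hana, Diego — 2 robots.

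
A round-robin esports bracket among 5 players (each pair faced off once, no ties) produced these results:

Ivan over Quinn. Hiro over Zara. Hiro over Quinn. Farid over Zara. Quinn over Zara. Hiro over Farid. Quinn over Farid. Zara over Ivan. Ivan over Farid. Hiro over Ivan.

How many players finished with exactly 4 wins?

Win totals: Quinn 2, Zara 1, Hiro 4, Farid 1, Ivan 2.
Exactly 4: Hiro — 1 player.

1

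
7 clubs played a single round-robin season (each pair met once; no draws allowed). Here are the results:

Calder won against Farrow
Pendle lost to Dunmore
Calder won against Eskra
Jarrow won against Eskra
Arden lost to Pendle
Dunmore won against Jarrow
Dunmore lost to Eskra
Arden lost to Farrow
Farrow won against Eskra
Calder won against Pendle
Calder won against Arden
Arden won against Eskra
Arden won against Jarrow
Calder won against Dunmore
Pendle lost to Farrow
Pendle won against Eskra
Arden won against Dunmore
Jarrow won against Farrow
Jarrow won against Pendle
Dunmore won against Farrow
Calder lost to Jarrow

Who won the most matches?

Calder

Win totals: Farrow 3, Jarrow 4, Pendle 2, Arden 3, Calder 5, Eskra 1, Dunmore 3.
Calder leads with 5 wins (next highest: 4).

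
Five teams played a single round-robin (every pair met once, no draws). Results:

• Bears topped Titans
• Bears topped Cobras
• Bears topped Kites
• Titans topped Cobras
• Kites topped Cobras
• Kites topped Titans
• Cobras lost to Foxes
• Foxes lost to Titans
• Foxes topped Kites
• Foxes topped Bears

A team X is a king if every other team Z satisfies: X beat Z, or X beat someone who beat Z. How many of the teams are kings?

3

Titans reaches everyone (king).
Cobras cannot reach Titans, Bears, Kites, Foxes in two steps.
Bears reaches everyone (king).
Kites cannot reach Bears in two steps.
Foxes reaches everyone (king).
Kings: Titans, Bears, Foxes — 3.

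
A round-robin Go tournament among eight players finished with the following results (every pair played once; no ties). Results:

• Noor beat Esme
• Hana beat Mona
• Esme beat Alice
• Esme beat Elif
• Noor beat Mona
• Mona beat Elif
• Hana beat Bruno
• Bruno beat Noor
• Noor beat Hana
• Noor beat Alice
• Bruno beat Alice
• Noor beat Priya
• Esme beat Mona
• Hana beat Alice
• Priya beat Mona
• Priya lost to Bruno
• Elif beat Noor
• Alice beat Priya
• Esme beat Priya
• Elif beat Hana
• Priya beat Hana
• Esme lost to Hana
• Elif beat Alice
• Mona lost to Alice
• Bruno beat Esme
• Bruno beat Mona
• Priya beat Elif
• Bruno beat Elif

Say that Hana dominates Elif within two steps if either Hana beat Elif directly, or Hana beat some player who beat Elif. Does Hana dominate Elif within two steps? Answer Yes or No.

Hana did not beat Elif directly.
Hana beat Esme, Mona, Bruno, Alice. Of those, Esme beat Elif.

Yes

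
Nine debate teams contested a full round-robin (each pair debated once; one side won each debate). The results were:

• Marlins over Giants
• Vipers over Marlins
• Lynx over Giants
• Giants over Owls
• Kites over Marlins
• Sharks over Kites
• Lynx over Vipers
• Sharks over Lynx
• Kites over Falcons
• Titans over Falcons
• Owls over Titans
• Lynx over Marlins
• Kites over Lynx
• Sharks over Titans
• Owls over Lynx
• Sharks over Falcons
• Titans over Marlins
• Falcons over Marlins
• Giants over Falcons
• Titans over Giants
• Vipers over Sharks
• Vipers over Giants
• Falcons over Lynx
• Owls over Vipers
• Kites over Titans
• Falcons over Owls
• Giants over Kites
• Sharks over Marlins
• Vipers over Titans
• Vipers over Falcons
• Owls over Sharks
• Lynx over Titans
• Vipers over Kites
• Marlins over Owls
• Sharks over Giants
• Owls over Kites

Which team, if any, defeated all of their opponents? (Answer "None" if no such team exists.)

Highest win total is Vipers with 6 (out of 8 possible).
Vipers lost to Lynx, Owls, so no team went undefeated.

None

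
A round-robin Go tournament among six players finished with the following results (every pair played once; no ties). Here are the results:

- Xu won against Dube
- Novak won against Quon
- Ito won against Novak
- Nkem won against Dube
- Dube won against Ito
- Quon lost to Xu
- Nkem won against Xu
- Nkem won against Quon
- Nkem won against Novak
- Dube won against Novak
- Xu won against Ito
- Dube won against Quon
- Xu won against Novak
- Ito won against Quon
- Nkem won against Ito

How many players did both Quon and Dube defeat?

Quon beat: no one.
Dube beat: Novak, Ito, Quon.
No one was beaten by both.

0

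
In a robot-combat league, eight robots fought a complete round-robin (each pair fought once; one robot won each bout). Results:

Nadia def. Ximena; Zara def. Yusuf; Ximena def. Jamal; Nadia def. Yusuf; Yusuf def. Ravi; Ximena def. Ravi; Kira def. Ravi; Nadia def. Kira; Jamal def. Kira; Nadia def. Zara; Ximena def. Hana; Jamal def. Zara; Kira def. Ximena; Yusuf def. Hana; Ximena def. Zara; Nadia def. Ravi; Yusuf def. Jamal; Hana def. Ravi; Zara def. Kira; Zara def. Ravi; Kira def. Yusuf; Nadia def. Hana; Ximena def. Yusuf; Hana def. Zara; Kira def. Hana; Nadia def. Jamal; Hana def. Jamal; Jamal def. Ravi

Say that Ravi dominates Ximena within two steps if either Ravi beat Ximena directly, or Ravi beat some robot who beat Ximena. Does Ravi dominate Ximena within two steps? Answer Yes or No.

No

Ravi did not beat Ximena directly.
Ravi beat no one, so there is no intermediate robot.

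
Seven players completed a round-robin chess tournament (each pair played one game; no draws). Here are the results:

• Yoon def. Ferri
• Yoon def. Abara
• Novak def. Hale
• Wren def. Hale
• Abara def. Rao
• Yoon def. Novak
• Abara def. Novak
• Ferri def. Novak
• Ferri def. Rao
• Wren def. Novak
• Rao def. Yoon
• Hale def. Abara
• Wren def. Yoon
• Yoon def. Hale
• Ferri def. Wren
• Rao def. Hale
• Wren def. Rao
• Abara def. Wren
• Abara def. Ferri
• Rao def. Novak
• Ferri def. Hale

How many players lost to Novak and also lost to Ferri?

Novak beat: Hale.
Ferri beat: Novak, Wren, Rao, Hale.
Both beat: Hale — 1.

1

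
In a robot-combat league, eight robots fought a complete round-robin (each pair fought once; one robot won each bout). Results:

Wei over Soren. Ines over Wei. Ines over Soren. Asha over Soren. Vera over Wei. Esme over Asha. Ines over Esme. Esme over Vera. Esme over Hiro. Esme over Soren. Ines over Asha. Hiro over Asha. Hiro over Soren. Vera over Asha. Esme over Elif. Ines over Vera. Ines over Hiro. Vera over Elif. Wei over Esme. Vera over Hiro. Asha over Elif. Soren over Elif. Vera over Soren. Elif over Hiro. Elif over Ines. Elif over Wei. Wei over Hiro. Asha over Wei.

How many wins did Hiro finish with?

2

Hiro's results: beat Soren, Asha; lost to Elif, Ines, Esme, Vera, Wei.
That is 2 wins.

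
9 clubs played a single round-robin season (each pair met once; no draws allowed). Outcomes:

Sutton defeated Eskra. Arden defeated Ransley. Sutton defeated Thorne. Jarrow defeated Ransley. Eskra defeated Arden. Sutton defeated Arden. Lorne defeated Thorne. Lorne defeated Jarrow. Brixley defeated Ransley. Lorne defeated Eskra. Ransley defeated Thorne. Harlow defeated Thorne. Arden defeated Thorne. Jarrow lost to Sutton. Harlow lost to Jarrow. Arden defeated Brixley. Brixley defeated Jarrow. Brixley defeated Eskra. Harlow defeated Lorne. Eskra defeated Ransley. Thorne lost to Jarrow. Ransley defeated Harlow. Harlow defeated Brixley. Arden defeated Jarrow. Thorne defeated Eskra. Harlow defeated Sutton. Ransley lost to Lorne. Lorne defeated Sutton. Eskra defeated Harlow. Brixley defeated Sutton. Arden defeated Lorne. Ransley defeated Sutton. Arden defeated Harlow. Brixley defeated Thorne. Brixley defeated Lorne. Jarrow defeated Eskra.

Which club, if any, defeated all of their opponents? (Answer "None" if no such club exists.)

None

Highest win total is Brixley with 6 (out of 8 possible).
Brixley lost to Arden, Harlow, so no club went undefeated.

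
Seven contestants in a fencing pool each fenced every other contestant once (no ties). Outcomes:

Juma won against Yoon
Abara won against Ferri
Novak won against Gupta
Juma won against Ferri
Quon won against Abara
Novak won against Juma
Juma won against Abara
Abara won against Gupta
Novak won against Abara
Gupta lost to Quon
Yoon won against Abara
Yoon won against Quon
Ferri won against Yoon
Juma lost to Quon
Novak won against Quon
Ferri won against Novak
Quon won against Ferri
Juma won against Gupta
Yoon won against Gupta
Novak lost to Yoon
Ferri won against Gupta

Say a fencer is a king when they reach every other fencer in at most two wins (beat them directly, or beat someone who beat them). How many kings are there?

5

Ferri reaches everyone (king).
Yoon reaches everyone (king).
Abara cannot reach Quon, Juma in two steps.
Quon reaches everyone (king).
Juma reaches everyone (king).
Gupta cannot reach Ferri, Yoon, Abara, Quon, Juma, Novak in two steps.
Novak reaches everyone (king).
Kings: Ferri, Yoon, Quon, Juma, Novak — 5.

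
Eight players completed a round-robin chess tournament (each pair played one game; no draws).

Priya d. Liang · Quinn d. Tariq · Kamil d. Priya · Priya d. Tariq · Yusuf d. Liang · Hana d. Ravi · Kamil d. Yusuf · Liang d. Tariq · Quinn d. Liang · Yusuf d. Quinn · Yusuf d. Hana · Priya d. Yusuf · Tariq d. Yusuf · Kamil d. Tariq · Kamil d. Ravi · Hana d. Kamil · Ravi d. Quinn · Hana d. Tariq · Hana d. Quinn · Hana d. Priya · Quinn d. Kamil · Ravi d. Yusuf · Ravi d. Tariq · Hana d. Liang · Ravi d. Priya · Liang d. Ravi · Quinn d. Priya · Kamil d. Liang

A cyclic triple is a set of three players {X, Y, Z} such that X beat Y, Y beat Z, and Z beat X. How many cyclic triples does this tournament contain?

Win totals: Yusuf 3, Priya 3, Hana 6, Quinn 4, Kamil 5, Ravi 4, Liang 2, Tariq 1.
A player with w wins dominates both others in C(w,2) triples; summing gives 3 + 3 + 15 + 6 + 10 + 6 + 1 + 0 = 44 transitive triples.
Total triples C(8,3) = 56, so cyclic triples = 56 − 44 = 12.

12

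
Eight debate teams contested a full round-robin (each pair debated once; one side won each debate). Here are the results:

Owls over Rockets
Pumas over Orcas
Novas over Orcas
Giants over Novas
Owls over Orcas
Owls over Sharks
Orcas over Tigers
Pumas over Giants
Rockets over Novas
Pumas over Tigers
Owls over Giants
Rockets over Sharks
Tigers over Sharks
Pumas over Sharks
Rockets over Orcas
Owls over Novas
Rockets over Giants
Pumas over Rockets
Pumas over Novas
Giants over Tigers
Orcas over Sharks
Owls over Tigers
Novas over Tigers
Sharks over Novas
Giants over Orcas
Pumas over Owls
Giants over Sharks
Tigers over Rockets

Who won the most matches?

Pumas

Win totals: Novas 2, Sharks 1, Tigers 2, Giants 4, Rockets 4, Owls 6, Pumas 7, Orcas 2.
Pumas leads with 7 wins (next highest: 6).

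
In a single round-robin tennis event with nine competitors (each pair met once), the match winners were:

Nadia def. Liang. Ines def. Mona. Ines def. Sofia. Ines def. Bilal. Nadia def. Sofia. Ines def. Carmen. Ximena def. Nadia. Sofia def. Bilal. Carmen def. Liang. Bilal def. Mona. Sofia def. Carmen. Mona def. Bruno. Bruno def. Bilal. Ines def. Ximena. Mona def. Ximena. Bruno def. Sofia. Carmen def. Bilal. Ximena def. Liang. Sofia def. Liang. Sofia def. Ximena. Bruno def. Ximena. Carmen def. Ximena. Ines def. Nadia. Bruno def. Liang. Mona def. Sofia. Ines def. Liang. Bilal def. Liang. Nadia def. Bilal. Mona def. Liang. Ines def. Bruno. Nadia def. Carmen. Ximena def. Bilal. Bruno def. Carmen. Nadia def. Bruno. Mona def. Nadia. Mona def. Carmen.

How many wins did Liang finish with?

0

Liang's results: beat no one; lost to Nadia, Mona, Bilal, Carmen, Ximena, Bruno, Sofia, Ines.
That is 0 wins.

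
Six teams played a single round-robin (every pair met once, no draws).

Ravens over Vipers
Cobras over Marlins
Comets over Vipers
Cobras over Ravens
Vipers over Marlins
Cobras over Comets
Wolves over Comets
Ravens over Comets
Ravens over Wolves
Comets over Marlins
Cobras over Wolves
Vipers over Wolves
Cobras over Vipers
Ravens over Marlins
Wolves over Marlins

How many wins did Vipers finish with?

Vipers' results: beat Marlins, Wolves; lost to Ravens, Comets, Cobras.
That is 2 wins.

2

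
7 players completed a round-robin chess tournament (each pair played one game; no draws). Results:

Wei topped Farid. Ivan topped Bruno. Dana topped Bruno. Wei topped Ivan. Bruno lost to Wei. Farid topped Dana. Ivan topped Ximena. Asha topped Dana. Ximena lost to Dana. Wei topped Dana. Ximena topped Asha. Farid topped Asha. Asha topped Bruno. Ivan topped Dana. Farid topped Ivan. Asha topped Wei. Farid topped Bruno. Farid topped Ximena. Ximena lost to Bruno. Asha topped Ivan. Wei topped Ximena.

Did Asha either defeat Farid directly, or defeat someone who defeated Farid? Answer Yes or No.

Asha did not beat Farid directly.
Asha beat Bruno, Dana, Wei, Ivan. Of those, Wei beat Farid.

Yes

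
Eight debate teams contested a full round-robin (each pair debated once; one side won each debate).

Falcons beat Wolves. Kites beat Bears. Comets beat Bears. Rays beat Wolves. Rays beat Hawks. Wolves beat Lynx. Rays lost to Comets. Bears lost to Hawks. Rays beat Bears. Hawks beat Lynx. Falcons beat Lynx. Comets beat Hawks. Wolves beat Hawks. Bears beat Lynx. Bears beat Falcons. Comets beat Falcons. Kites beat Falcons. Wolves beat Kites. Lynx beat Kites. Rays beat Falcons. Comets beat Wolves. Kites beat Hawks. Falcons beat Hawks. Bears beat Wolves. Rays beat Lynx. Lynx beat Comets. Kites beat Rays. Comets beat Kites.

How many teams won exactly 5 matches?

1

Win totals: Comets 6, Kites 4, Lynx 2, Falcons 3, Wolves 3, Hawks 2, Bears 3, Rays 5.
Exactly 5: Rays — 1 team.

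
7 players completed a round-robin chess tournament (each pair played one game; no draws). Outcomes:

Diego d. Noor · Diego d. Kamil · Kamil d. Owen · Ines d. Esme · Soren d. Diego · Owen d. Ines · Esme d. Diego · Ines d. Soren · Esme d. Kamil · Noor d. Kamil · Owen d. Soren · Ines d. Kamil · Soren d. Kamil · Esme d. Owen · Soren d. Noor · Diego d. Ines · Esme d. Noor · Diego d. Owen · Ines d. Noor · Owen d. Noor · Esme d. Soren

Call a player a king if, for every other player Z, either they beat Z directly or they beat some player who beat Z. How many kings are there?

Ines reaches everyone (king).
Esme reaches everyone (king).
Kamil cannot reach Esme, Diego in two steps.
Noor cannot reach Ines, Esme, Soren, Diego in two steps.
Owen reaches everyone (king).
Soren cannot reach Esme in two steps.
Diego reaches everyone (king).
Kings: Ines, Esme, Owen, Diego — 4.

4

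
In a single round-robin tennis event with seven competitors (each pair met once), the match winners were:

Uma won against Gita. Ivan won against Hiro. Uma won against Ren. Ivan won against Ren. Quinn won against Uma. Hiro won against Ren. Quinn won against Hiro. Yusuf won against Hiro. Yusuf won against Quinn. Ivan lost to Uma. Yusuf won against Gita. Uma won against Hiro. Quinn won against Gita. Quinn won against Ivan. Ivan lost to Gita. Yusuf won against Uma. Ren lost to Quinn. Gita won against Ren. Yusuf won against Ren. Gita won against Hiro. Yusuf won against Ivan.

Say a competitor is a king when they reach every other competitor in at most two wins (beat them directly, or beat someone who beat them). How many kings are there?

1

Ren cannot reach Quinn, Gita, Yusuf, Hiro, Uma, Ivan in two steps.
Quinn cannot reach Yusuf in two steps.
Gita cannot reach Quinn, Yusuf, Uma in two steps.
Yusuf reaches everyone (king).
Hiro cannot reach Quinn, Gita, Yusuf, Uma, Ivan in two steps.
Uma cannot reach Quinn, Yusuf in two steps.
Ivan cannot reach Quinn, Gita, Yusuf, Uma in two steps.
Kings: Yusuf — 1.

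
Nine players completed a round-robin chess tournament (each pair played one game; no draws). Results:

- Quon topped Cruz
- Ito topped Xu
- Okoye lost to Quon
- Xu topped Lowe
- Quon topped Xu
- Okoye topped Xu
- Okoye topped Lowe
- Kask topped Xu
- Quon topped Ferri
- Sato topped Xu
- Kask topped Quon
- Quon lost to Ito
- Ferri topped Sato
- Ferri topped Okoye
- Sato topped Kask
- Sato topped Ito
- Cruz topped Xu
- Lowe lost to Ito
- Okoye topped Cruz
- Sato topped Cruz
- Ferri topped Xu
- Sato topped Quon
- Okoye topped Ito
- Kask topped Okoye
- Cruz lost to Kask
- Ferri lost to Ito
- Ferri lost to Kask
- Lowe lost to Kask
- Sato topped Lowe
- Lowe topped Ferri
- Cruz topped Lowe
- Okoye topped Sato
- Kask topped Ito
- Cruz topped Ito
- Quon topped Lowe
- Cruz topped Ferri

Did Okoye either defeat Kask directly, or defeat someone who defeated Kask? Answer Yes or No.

Yes

Okoye did not beat Kask directly.
Okoye beat Sato, Cruz, Lowe, Xu, Ito. Of those, Sato beat Kask.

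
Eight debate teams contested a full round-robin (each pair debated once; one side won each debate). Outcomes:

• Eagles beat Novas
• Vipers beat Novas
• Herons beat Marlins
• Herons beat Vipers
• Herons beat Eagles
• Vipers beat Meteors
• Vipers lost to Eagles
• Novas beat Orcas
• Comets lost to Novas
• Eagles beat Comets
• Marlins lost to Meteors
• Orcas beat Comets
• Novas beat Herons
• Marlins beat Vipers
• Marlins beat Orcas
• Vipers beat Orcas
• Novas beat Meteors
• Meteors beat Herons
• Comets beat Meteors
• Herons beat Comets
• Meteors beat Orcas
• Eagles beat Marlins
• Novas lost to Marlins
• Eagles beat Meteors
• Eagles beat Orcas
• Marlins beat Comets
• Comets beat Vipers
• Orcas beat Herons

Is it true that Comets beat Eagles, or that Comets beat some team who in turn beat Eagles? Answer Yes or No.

No

Comets did not beat Eagles directly.
Comets beat Vipers, Meteors, but each of them lost to Eagles. No two-step path.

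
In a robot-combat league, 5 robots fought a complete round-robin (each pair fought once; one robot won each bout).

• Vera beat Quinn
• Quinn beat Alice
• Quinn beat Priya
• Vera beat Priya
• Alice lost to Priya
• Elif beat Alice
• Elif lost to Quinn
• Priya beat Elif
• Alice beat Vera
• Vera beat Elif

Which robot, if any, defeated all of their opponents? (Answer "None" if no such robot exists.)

None

Highest win total is Vera with 3 (out of 4 possible).
Vera lost to Alice, so no robot went undefeated.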